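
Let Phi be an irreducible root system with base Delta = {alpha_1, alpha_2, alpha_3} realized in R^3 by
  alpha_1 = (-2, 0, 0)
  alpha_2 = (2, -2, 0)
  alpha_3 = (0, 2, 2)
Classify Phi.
B3

Compute the Cartan integers a_ij = 2(alpha_i, alpha_j)/(alpha_j, alpha_j); the resulting 3x3 Cartan matrix is
[[2, -1, 0], [-2, 2, -1], [0, -1, 2]].
The roots have two lengths (squared-length ratio 2:1); the short ones are alpha_{1}. The associated Dynkin diagram is a chain of 3 nodes with a double edge at one end; the terminal node there is the unique short simple root (B_3), so the type is B_3 (the algebra so(7)).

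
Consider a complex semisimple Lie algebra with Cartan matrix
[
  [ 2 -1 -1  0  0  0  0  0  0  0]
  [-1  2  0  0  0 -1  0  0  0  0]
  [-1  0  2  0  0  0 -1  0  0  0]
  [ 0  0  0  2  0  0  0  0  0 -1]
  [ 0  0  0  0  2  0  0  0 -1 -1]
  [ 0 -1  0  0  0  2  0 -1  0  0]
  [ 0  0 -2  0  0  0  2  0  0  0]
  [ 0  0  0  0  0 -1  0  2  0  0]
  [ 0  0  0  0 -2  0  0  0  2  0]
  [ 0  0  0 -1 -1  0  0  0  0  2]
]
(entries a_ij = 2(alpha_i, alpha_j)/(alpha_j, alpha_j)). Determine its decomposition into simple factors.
C4 ⊕ C6

The diagram associated to this matrix has two connected components: the simple roots {alpha_4, alpha_5, alpha_9, alpha_10} form a chain of 4 nodes with a double edge at one end; the terminal node there is the unique long simple root (C_4), and {alpha_1, alpha_2, alpha_3, alpha_6, alpha_7, alpha_8} form a chain of 6 nodes with a double edge at one end; the terminal node there is the unique long simple root (C_6). A semisimple Lie algebra decomposes uniquely as the direct sum of simple ideals, one per connected component of its Dynkin diagram, so g ≅ C_4 ⊕ C_6 (dimension 36 + 78 = 114).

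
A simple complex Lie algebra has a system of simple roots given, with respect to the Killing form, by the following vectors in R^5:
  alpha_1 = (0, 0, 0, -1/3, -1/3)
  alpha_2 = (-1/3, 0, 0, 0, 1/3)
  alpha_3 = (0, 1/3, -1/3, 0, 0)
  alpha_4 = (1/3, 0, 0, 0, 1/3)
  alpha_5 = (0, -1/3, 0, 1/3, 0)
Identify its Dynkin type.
type D_5

Compute the Cartan integers a_ij = 2(alpha_i, alpha_j)/(alpha_j, alpha_j); the resulting 5x5 Cartan matrix is
[[2, -1, 0, -1, -1], [-1, 2, 0, 0, 0], [0, 0, 2, 0, -1], [-1, 0, 0, 2, 0], [-1, 0, -1, 0, 2]].
All simple roots have the same length, so the diagram is simply laced. The associated Dynkin diagram is a chain of 3 nodes with a fork of two nodes at one end (D_5), so the type is D_5 (the algebra so(10)).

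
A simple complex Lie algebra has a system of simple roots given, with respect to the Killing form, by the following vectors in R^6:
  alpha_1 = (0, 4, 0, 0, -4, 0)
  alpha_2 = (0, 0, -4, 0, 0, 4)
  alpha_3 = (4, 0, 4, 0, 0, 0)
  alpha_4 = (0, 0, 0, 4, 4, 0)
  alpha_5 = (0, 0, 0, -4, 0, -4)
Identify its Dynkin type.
Compute the Cartan integers a_ij = 2(alpha_i, alpha_j)/(alpha_j, alpha_j); the resulting 5x5 Cartan matrix is
[[2, 0, 0, -1, 0], [0, 2, -1, 0, -1], [0, -1, 2, 0, 0], [-1, 0, 0, 2, -1], [0, -1, 0, -1, 2]].
All simple roots have the same length, so the diagram is simply laced. The associated Dynkin diagram is a chain of 5 nodes with single edges (A_5), so the type is A_5 (the algebra sl(6)).

A5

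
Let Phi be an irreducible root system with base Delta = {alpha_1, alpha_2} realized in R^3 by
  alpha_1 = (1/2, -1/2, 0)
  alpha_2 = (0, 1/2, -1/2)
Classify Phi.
Compute the Cartan integers a_ij = 2(alpha_i, alpha_j)/(alpha_j, alpha_j); the resulting 2x2 Cartan matrix is
[[2, -1], [-1, 2]].
All simple roots have the same length, so the diagram is simply laced. The associated Dynkin diagram is a chain of 2 nodes with single edges (A_2), so the type is A_2 (the algebra sl(3)).

A_2 (sl(3))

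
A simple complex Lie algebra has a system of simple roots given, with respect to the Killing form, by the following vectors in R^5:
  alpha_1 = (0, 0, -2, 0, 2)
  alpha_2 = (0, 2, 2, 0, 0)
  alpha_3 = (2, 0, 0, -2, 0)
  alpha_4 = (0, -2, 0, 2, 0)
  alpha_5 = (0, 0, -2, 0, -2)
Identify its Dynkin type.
Compute the Cartan integers a_ij = 2(alpha_i, alpha_j)/(alpha_j, alpha_j); the resulting 5x5 Cartan matrix is
[[2, -1, 0, 0, 0], [-1, 2, 0, -1, -1], [0, 0, 2, -1, 0], [0, -1, -1, 2, 0], [0, -1, 0, 0, 2]].
All simple roots have the same length, so the diagram is simply laced. The associated Dynkin diagram is a chain of 3 nodes with a fork of two nodes at one end (D_5), so the type is D_5 (the algebra so(10)).

D_5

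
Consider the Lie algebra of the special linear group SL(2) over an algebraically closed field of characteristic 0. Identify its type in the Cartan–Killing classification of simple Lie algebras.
type A_1

This is sl(2), which has dimension 2^2 - 1 = 3 and rank 2 - 1 = 1 (a Cartan subalgebra is the diagonal traceless matrices). In the classification of classical Lie algebras, the special linear algebra sl(n+1) has type A_n; here n = 1, so the Dynkin diagram is a chain of 1 nodes with single edges (A_1). Hence the type is A_1.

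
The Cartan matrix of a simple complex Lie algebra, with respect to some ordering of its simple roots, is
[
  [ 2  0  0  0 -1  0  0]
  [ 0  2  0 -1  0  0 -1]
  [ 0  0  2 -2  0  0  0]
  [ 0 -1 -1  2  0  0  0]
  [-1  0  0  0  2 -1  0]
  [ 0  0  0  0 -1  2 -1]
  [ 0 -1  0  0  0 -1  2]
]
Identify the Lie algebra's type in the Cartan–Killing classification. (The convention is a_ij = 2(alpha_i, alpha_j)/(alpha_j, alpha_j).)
type C_7

The matrix has rank 7 with 2's on the diagonal. Reading the off-diagonal entries as Dynkin edges (a single edge where a_ij = a_ji = -1; a double or triple edge where a_ij * a_ji = 2 or 3), the diagram is a chain of 7 nodes with a double edge at one end; the terminal node there is the unique long simple root (C_7). One simple-root ordering that puts it in standard form is (alpha_1, alpha_5, alpha_6, alpha_7, alpha_2, alpha_4, alpha_3). So the algebra is type C_7, i.e. sp(14).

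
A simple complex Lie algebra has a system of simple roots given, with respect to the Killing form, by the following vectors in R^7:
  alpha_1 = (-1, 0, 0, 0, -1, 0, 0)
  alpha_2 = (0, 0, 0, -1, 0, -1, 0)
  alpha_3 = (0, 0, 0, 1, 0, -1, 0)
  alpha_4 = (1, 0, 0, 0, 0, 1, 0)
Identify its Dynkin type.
D_4 (so(8))

Compute the Cartan integers a_ij = 2(alpha_i, alpha_j)/(alpha_j, alpha_j); the resulting 4x4 Cartan matrix is
[[2, 0, 0, -1], [0, 2, 0, -1], [0, 0, 2, -1], [-1, -1, -1, 2]].
All simple roots have the same length, so the diagram is simply laced. The associated Dynkin diagram is a chain of 2 nodes with a fork of two nodes at one end (D_4), so the type is D_4 (the algebra so(8)).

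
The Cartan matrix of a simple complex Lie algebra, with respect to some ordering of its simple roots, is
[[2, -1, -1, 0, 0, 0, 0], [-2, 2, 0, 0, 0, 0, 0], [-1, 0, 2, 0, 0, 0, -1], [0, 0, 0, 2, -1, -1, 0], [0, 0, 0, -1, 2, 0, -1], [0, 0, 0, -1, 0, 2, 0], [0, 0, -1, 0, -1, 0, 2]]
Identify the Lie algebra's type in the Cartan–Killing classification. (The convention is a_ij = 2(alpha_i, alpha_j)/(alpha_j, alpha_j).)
C_7 (sp(14))

The matrix has rank 7 with 2's on the diagonal. Reading the off-diagonal entries as Dynkin edges (a single edge where a_ij = a_ji = -1; a double or triple edge where a_ij * a_ji = 2 or 3), the diagram is a chain of 7 nodes with a double edge at one end; the terminal node there is the unique long simple root (C_7). One simple-root ordering that puts it in standard form is (alpha_6, alpha_4, alpha_5, alpha_7, alpha_3, alpha_1, alpha_2). So the algebra is type C_7, i.e. sp(14).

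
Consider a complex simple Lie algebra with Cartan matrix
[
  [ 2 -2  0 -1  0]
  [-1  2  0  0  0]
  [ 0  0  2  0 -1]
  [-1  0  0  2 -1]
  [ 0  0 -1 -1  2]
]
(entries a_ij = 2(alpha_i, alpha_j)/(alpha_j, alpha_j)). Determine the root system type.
type B_5

The matrix has rank 5 with 2's on the diagonal. Reading the off-diagonal entries as Dynkin edges (a single edge where a_ij = a_ji = -1; a double or triple edge where a_ij * a_ji = 2 or 3), the diagram is a chain of 5 nodes with a double edge at one end; the terminal node there is the unique short simple root (B_5). One simple-root ordering that puts it in standard form is (alpha_3, alpha_5, alpha_4, alpha_1, alpha_2). So the algebra is type B_5, i.e. so(11).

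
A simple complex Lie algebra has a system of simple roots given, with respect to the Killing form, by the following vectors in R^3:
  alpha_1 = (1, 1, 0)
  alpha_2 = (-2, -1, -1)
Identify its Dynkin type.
G2

Compute the Cartan integers a_ij = 2(alpha_i, alpha_j)/(alpha_j, alpha_j); the resulting 2x2 Cartan matrix is
[[2, -1], [-3, 2]].
The roots have two lengths (squared-length ratio 3:1); the short ones are alpha_{1}. The associated Dynkin diagram is two nodes joined by a triple edge (G_2), so the type is G_2.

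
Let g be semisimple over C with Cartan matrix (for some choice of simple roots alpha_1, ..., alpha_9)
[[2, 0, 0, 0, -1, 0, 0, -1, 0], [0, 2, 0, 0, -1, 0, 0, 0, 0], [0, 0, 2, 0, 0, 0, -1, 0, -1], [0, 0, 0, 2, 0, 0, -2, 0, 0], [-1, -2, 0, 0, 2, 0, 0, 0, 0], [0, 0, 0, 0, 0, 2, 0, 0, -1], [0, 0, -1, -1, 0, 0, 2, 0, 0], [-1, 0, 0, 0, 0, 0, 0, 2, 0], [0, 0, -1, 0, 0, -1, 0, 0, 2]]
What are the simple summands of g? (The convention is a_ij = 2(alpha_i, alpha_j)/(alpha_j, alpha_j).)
The diagram associated to this matrix has two connected components: the simple roots {alpha_1, alpha_2, alpha_5, alpha_8} form a chain of 4 nodes with a double edge at one end; the terminal node there is the unique short simple root (B_4), and {alpha_3, alpha_4, alpha_6, alpha_7, alpha_9} form a chain of 5 nodes with a double edge at one end; the terminal node there is the unique long simple root (C_5). A semisimple Lie algebra decomposes uniquely as the direct sum of simple ideals, one per connected component of its Dynkin diagram, so g ≅ B_4 ⊕ C_5 (dimension 36 + 55 = 91).

B_4 ⊕ C_5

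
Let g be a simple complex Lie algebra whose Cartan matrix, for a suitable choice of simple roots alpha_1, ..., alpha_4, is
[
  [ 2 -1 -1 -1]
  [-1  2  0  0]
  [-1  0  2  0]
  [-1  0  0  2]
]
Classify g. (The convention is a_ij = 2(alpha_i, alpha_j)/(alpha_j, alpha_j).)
D_4 (so(8))

The matrix has rank 4 with 2's on the diagonal. Reading the off-diagonal entries as Dynkin edges (a single edge where a_ij = a_ji = -1; a double or triple edge where a_ij * a_ji = 2 or 3), the diagram is a chain of 2 nodes with a fork of two nodes at one end (D_4). One simple-root ordering that puts it in standard form is (alpha_4, alpha_1, alpha_3, alpha_2). So the algebra is type D_4, i.e. so(8).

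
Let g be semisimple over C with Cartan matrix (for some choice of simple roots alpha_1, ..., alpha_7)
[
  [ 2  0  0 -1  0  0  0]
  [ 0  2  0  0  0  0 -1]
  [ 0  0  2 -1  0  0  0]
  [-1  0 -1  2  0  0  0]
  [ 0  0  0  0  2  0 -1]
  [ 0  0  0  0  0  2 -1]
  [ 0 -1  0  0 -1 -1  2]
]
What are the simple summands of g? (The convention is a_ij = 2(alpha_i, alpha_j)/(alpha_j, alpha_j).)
A_3 (sl(4)) ⊕ D_4 (so(8))

The diagram associated to this matrix has two connected components: the simple roots {alpha_1, alpha_3, alpha_4} form a chain of 3 nodes with single edges (A_3), and {alpha_2, alpha_5, alpha_6, alpha_7} form a chain of 2 nodes with a fork of two nodes at one end (D_4). A semisimple Lie algebra decomposes uniquely as the direct sum of simple ideals, one per connected component of its Dynkin diagram, so g ≅ A_3 ⊕ D_4 (dimension 15 + 28 = 43).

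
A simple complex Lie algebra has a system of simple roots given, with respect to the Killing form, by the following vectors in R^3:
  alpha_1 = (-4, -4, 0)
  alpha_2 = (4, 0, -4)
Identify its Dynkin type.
Compute the Cartan integers a_ij = 2(alpha_i, alpha_j)/(alpha_j, alpha_j); the resulting 2x2 Cartan matrix is
[[2, -1], [-1, 2]].
All simple roots have the same length, so the diagram is simply laced. The associated Dynkin diagram is a chain of 2 nodes with single edges (A_2), so the type is A_2 (the algebra sl(3)).

A_2 (sl(3))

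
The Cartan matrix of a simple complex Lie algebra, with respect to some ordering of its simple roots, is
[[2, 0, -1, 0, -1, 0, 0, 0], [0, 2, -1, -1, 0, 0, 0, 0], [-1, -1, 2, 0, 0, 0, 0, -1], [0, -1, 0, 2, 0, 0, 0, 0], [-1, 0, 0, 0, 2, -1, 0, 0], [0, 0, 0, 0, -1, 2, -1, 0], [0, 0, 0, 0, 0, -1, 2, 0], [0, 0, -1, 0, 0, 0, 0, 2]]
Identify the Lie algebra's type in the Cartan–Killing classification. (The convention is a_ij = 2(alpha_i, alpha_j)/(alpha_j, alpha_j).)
The matrix has rank 8 with 2's on the diagonal. Reading the off-diagonal entries as Dynkin edges (a single edge where a_ij = a_ji = -1; a double or triple edge where a_ij * a_ji = 2 or 3), the diagram is a chain of 7 nodes with one extra node attached to the third node from one end (E_8). One simple-root ordering that puts it in standard form is (alpha_4, alpha_8, alpha_2, alpha_3, alpha_1, alpha_5, alpha_6, alpha_7). So the algebra is type E_8.

type E_8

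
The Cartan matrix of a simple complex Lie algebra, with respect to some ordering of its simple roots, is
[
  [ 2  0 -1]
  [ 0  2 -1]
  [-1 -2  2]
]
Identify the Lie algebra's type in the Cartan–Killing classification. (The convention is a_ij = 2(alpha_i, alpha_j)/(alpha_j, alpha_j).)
The matrix has rank 3 with 2's on the diagonal. Reading the off-diagonal entries as Dynkin edges (a single edge where a_ij = a_ji = -1; a double or triple edge where a_ij * a_ji = 2 or 3), the diagram is a chain of 3 nodes with a double edge at one end; the terminal node there is the unique short simple root (B_3). One simple-root ordering that puts it in standard form is (alpha_1, alpha_3, alpha_2). So the algebra is type B_3, i.e. so(7).

B_3 (so(7))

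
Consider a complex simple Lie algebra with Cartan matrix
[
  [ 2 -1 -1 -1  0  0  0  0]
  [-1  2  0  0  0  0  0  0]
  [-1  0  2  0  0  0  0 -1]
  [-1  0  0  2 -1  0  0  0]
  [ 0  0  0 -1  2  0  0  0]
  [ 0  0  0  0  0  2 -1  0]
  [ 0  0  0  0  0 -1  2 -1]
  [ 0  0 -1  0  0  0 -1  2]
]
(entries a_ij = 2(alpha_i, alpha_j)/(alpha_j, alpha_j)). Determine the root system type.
The matrix has rank 8 with 2's on the diagonal. Reading the off-diagonal entries as Dynkin edges (a single edge where a_ij = a_ji = -1; a double or triple edge where a_ij * a_ji = 2 or 3), the diagram is a chain of 7 nodes with one extra node attached to the third node from one end (E_8). One simple-root ordering that puts it in standard form is (alpha_5, alpha_2, alpha_4, alpha_1, alpha_3, alpha_8, alpha_7, alpha_6). So the algebra is type E_8.

E_8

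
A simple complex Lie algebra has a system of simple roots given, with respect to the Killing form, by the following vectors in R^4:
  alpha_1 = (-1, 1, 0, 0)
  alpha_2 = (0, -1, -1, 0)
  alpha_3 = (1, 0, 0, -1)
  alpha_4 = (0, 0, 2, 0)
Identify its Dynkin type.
C_4 (sp(8))

Compute the Cartan integers a_ij = 2(alpha_i, alpha_j)/(alpha_j, alpha_j); the resulting 4x4 Cartan matrix is
[[2, -1, -1, 0], [-1, 2, 0, -1], [-1, 0, 2, 0], [0, -2, 0, 2]].
The roots have two lengths (squared-length ratio 2:1); the short ones are alpha_{1,2,3}. The associated Dynkin diagram is a chain of 4 nodes with a double edge at one end; the terminal node there is the unique long simple root (C_4), so the type is C_4 (the algebra sp(8)).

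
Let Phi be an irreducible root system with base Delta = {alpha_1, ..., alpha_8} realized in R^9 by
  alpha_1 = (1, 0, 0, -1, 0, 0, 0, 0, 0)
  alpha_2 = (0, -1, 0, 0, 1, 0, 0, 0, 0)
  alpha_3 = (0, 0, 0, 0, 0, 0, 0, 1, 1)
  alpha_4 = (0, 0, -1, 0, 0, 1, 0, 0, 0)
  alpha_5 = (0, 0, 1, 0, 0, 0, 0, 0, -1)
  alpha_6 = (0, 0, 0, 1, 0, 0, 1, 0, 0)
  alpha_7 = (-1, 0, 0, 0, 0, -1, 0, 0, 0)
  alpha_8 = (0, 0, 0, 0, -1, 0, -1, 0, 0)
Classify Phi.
A_8

Compute the Cartan integers a_ij = 2(alpha_i, alpha_j)/(alpha_j, alpha_j); the resulting 8x8 Cartan matrix is
[[2, 0, 0, 0, 0, -1, -1, 0], [0, 2, 0, 0, 0, 0, 0, -1], [0, 0, 2, 0, -1, 0, 0, 0], [0, 0, 0, 2, -1, 0, -1, 0], [0, 0, -1, -1, 2, 0, 0, 0], [-1, 0, 0, 0, 0, 2, 0, -1], [-1, 0, 0, -1, 0, 0, 2, 0], [0, -1, 0, 0, 0, -1, 0, 2]].
All simple roots have the same length, so the diagram is simply laced. The associated Dynkin diagram is a chain of 8 nodes with single edges (A_8), so the type is A_8 (the algebra sl(9)).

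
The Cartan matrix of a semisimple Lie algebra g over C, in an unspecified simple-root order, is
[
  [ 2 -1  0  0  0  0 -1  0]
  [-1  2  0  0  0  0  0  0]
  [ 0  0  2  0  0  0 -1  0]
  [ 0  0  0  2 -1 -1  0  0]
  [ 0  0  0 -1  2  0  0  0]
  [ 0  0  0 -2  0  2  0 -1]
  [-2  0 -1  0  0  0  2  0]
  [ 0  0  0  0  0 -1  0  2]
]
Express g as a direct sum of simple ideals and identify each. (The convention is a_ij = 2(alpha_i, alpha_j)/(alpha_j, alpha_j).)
The diagram associated to this matrix has two connected components: the simple roots {alpha_4, alpha_5, alpha_6, alpha_8} form a chain of 4 nodes with a double edge between the middle two (F_4), and {alpha_1, alpha_2, alpha_3, alpha_7} form a chain of 4 nodes with a double edge between the middle two (F_4). A semisimple Lie algebra decomposes uniquely as the direct sum of simple ideals, one per connected component of its Dynkin diagram, so g ≅ F_4 ⊕ F_4 (dimension 52 + 52 = 104).

type F_4 + type F_4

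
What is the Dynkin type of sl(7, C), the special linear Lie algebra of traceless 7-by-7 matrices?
This is sl(7), which has dimension 7^2 - 1 = 48 and rank 7 - 1 = 6 (a Cartan subalgebra is the diagonal traceless matrices). In the classification of classical Lie algebras, the special linear algebra sl(n+1) has type A_n; here n = 6, so the Dynkin diagram is a chain of 6 nodes with single edges (A_6). Hence the type is A_6.

A6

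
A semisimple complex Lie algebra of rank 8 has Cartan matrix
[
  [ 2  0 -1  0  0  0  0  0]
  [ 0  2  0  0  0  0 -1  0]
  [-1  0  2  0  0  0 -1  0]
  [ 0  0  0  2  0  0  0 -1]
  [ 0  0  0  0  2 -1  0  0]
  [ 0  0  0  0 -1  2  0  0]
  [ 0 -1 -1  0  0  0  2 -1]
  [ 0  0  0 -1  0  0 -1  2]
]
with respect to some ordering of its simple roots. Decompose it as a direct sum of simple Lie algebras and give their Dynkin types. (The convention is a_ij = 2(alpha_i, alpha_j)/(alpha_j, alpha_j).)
A2 + E6

The diagram associated to this matrix has two connected components: the simple roots {alpha_5, alpha_6} form a chain of 2 nodes with single edges (A_2), and {alpha_1, alpha_2, alpha_3, alpha_4, alpha_7, alpha_8} form a chain of 5 nodes with one extra node attached to the third node from one end (E_6). A semisimple Lie algebra decomposes uniquely as the direct sum of simple ideals, one per connected component of its Dynkin diagram, so g ≅ A_2 ⊕ E_6 (dimension 8 + 78 = 86).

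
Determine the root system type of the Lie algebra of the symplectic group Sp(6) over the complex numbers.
This is sp(6), which has dimension 6(6+1)/2 = 21 and rank 6/2 = 3. In the classification of classical Lie algebras, the symplectic algebra sp(2n) has type C_n; here n = 3, so the Dynkin diagram is a chain of 3 nodes with a double edge at one end; the terminal node there is the unique long simple root (C_3). Hence the type is C_3.

C_3 (sp(6))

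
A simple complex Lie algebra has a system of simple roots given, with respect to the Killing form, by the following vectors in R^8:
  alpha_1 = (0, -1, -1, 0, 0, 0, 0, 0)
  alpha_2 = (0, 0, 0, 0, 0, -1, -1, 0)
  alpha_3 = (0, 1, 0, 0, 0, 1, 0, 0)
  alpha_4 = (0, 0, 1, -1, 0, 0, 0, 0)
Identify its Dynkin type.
A_4 (sl(5))

Compute the Cartan integers a_ij = 2(alpha_i, alpha_j)/(alpha_j, alpha_j); the resulting 4x4 Cartan matrix is
[[2, 0, -1, -1], [0, 2, -1, 0], [-1, -1, 2, 0], [-1, 0, 0, 2]].
All simple roots have the same length, so the diagram is simply laced. The associated Dynkin diagram is a chain of 4 nodes with single edges (A_4), so the type is A_4 (the algebra sl(5)).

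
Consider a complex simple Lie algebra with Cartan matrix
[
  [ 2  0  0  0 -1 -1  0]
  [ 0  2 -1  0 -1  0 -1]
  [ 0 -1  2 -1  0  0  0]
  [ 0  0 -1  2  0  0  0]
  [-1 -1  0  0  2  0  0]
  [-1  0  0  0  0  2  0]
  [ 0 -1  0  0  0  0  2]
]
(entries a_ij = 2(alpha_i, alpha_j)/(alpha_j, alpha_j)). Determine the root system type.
E7

The matrix has rank 7 with 2's on the diagonal. Reading the off-diagonal entries as Dynkin edges (a single edge where a_ij = a_ji = -1; a double or triple edge where a_ij * a_ji = 2 or 3), the diagram is a chain of 6 nodes with one extra node attached to the third node from one end (E_7). One simple-root ordering that puts it in standard form is (alpha_4, alpha_7, alpha_3, alpha_2, alpha_5, alpha_1, alpha_6). So the algebra is type E_7.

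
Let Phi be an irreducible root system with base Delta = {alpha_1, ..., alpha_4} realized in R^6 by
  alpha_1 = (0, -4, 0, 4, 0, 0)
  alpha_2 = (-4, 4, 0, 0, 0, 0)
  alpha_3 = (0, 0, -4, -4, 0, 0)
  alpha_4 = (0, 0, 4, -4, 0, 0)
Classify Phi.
D_4

Compute the Cartan integers a_ij = 2(alpha_i, alpha_j)/(alpha_j, alpha_j); the resulting 4x4 Cartan matrix is
[[2, -1, -1, -1], [-1, 2, 0, 0], [-1, 0, 2, 0], [-1, 0, 0, 2]].
All simple roots have the same length, so the diagram is simply laced. The associated Dynkin diagram is a chain of 2 nodes with a fork of two nodes at one end (D_4), so the type is D_4 (the algebra so(8)).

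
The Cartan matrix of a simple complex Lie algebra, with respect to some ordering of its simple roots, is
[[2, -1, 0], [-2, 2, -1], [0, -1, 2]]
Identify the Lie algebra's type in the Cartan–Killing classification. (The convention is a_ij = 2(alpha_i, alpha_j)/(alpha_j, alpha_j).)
The matrix has rank 3 with 2's on the diagonal. Reading the off-diagonal entries as Dynkin edges (a single edge where a_ij = a_ji = -1; a double or triple edge where a_ij * a_ji = 2 or 3), the diagram is a chain of 3 nodes with a double edge at one end; the terminal node there is the unique short simple root (B_3). One simple-root ordering that puts it in standard form is (alpha_3, alpha_2, alpha_1). So the algebra is type B_3, i.e. so(7).

type B_3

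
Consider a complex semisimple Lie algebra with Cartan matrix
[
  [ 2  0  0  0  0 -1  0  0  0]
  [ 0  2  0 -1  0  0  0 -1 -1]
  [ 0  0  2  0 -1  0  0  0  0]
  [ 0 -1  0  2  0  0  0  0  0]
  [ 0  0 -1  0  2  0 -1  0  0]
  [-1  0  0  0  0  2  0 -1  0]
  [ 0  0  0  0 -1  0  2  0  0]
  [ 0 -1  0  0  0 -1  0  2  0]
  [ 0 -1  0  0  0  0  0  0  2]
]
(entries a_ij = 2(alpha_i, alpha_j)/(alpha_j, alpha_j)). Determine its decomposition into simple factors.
A_3 + D_6

The diagram associated to this matrix has two connected components: the simple roots {alpha_3, alpha_5, alpha_7} form a chain of 3 nodes with single edges (A_3), and {alpha_1, alpha_2, alpha_4, alpha_6, alpha_8, alpha_9} form a chain of 4 nodes with a fork of two nodes at one end (D_6). A semisimple Lie algebra decomposes uniquely as the direct sum of simple ideals, one per connected component of its Dynkin diagram, so g ≅ A_3 ⊕ D_6 (dimension 15 + 66 = 81).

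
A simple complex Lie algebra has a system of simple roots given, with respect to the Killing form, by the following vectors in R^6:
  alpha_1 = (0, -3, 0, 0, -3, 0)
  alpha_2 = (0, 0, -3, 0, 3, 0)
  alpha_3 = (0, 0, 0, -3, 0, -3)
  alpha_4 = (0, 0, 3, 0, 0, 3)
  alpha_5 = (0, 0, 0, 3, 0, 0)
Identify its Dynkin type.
B_5 (so(11))

Compute the Cartan integers a_ij = 2(alpha_i, alpha_j)/(alpha_j, alpha_j); the resulting 5x5 Cartan matrix is
[[2, -1, 0, 0, 0], [-1, 2, 0, -1, 0], [0, 0, 2, -1, -2], [0, -1, -1, 2, 0], [0, 0, -1, 0, 2]].
The roots have two lengths (squared-length ratio 2:1); the short ones are alpha_{5}. The associated Dynkin diagram is a chain of 5 nodes with a double edge at one end; the terminal node there is the unique short simple root (B_5), so the type is B_5 (the algebra so(11)).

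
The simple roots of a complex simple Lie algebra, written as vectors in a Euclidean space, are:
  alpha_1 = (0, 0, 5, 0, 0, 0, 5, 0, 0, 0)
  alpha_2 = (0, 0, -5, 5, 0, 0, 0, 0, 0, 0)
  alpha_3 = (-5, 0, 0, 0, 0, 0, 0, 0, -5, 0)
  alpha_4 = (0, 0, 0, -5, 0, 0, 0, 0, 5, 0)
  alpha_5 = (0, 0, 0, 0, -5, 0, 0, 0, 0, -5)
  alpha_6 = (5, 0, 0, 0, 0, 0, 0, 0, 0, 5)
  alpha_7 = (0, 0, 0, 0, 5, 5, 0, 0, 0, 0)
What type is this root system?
A7

Compute the Cartan integers a_ij = 2(alpha_i, alpha_j)/(alpha_j, alpha_j); the resulting 7x7 Cartan matrix is
[[2, -1, 0, 0, 0, 0, 0], [-1, 2, 0, -1, 0, 0, 0], [0, 0, 2, -1, 0, -1, 0], [0, -1, -1, 2, 0, 0, 0], [0, 0, 0, 0, 2, -1, -1], [0, 0, -1, 0, -1, 2, 0], [0, 0, 0, 0, -1, 0, 2]].
All simple roots have the same length, so the diagram is simply laced. The associated Dynkin diagram is a chain of 7 nodes with single edges (A_7), so the type is A_7 (the algebra sl(8)).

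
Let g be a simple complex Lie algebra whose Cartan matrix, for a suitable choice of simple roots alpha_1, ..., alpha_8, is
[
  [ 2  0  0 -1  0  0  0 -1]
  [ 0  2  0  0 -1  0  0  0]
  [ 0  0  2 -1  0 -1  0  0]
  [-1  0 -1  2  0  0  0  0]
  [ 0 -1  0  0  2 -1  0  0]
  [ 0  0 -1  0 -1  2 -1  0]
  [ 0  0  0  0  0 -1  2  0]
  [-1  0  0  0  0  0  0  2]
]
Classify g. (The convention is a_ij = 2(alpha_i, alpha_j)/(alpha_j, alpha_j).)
E8

The matrix has rank 8 with 2's on the diagonal. Reading the off-diagonal entries as Dynkin edges (a single edge where a_ij = a_ji = -1; a double or triple edge where a_ij * a_ji = 2 or 3), the diagram is a chain of 7 nodes with one extra node attached to the third node from one end (E_8). One simple-root ordering that puts it in standard form is (alpha_2, alpha_7, alpha_5, alpha_6, alpha_3, alpha_4, alpha_1, alpha_8). So the algebra is type E_8.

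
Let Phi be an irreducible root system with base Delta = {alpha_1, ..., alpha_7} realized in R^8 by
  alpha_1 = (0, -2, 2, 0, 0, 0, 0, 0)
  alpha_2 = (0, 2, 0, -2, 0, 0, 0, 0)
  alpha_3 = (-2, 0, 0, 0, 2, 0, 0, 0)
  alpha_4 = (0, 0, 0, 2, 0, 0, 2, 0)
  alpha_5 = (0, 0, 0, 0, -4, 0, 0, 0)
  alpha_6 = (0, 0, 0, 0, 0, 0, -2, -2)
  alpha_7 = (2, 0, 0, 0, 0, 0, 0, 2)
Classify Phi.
Compute the Cartan integers a_ij = 2(alpha_i, alpha_j)/(alpha_j, alpha_j); the resulting 7x7 Cartan matrix is
[[2, -1, 0, 0, 0, 0, 0], [-1, 2, 0, -1, 0, 0, 0], [0, 0, 2, 0, -1, 0, -1], [0, -1, 0, 2, 0, -1, 0], [0, 0, -2, 0, 2, 0, 0], [0, 0, 0, -1, 0, 2, -1], [0, 0, -1, 0, 0, -1, 2]].
The roots have two lengths (squared-length ratio 2:1); the short ones are alpha_{1,2,3,4,6,7}. The associated Dynkin diagram is a chain of 7 nodes with a double edge at one end; the terminal node there is the unique long simple root (C_7), so the type is C_7 (the algebra sp(14)).

C_7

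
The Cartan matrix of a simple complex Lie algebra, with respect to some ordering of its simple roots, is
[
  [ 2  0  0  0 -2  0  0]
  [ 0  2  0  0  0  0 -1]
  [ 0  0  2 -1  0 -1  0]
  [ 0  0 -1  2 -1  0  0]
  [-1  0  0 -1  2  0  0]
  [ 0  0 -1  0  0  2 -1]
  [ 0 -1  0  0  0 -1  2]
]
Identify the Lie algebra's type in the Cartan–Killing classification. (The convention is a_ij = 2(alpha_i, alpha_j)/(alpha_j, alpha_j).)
type C_7

The matrix has rank 7 with 2's on the diagonal. Reading the off-diagonal entries as Dynkin edges (a single edge where a_ij = a_ji = -1; a double or triple edge where a_ij * a_ji = 2 or 3), the diagram is a chain of 7 nodes with a double edge at one end; the terminal node there is the unique long simple root (C_7). One simple-root ordering that puts it in standard form is (alpha_2, alpha_7, alpha_6, alpha_3, alpha_4, alpha_5, alpha_1). So the algebra is type C_7, i.e. sp(14).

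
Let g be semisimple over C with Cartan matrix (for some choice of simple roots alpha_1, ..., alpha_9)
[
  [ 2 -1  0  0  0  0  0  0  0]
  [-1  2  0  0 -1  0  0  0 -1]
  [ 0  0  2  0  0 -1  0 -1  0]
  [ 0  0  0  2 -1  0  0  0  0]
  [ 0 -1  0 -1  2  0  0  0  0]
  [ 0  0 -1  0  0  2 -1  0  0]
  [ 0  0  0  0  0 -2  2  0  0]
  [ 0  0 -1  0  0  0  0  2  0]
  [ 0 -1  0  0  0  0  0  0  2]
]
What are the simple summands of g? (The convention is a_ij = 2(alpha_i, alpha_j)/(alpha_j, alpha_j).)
type C_4 ⊕ type D_5

The diagram associated to this matrix has two connected components: the simple roots {alpha_3, alpha_6, alpha_7, alpha_8} form a chain of 4 nodes with a double edge at one end; the terminal node there is the unique long simple root (C_4), and {alpha_1, alpha_2, alpha_4, alpha_5, alpha_9} form a chain of 3 nodes with a fork of two nodes at one end (D_5). A semisimple Lie algebra decomposes uniquely as the direct sum of simple ideals, one per connected component of its Dynkin diagram, so g ≅ C_4 ⊕ D_5 (dimension 36 + 45 = 81).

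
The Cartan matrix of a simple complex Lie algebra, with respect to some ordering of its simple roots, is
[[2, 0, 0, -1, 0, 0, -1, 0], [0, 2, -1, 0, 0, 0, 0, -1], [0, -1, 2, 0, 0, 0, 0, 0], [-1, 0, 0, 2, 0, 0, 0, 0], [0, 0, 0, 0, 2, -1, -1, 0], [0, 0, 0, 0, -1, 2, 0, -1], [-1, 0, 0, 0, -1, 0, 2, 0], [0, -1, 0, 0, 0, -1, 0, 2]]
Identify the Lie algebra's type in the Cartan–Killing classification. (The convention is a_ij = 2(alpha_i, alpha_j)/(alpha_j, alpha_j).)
A_8 (sl(9))

The matrix has rank 8 with 2's on the diagonal. Reading the off-diagonal entries as Dynkin edges (a single edge where a_ij = a_ji = -1; a double or triple edge where a_ij * a_ji = 2 or 3), the diagram is a chain of 8 nodes with single edges (A_8). One simple-root ordering that puts it in standard form is (alpha_3, alpha_2, alpha_8, alpha_6, alpha_5, alpha_7, alpha_1, alpha_4). So the algebra is type A_8, i.e. sl(9).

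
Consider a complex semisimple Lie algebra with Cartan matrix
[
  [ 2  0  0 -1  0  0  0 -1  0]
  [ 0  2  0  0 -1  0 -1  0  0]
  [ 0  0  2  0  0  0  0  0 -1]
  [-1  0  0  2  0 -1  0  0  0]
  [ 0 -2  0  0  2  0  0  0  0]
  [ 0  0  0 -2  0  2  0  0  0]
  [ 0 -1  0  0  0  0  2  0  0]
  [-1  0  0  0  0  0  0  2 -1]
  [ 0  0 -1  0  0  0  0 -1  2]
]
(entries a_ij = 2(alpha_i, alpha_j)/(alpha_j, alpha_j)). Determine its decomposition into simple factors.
C_3 (sp(6)) + C_6 (sp(12))

The diagram associated to this matrix has two connected components: the simple roots {alpha_2, alpha_5, alpha_7} form a chain of 3 nodes with a double edge at one end; the terminal node there is the unique long simple root (C_3), and {alpha_1, alpha_3, alpha_4, alpha_6, alpha_8, alpha_9} form a chain of 6 nodes with a double edge at one end; the terminal node there is the unique long simple root (C_6). A semisimple Lie algebra decomposes uniquely as the direct sum of simple ideals, one per connected component of its Dynkin diagram, so g ≅ C_3 ⊕ C_6 (dimension 21 + 78 = 99).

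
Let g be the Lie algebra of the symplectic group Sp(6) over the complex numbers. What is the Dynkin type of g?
This is sp(6), which has dimension 6(6+1)/2 = 21 and rank 6/2 = 3. In the classification of classical Lie algebras, the symplectic algebra sp(2n) has type C_n; here n = 3, so the Dynkin diagram is a chain of 3 nodes with a double edge at one end; the terminal node there is the unique long simple root (C_3). Hence the type is C_3.

C_3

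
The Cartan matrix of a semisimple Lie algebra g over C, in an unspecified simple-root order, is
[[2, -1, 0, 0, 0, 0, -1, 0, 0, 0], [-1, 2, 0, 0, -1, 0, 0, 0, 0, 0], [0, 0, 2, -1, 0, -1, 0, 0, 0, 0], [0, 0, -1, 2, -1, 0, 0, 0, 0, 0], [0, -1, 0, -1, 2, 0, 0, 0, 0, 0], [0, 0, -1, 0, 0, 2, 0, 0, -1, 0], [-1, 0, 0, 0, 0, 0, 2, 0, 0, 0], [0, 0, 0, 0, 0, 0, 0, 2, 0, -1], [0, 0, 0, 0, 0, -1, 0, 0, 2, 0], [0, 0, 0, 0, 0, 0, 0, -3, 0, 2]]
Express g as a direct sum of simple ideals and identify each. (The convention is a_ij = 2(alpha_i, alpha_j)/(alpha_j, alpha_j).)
The diagram associated to this matrix has two connected components: the simple roots {alpha_1, alpha_2, alpha_3, alpha_4, alpha_5, alpha_6, alpha_7, alpha_9} form a chain of 8 nodes with single edges (A_8), and {alpha_8, alpha_10} form two nodes joined by a triple edge (G_2). A semisimple Lie algebra decomposes uniquely as the direct sum of simple ideals, one per connected component of its Dynkin diagram, so g ≅ A_8 ⊕ G_2 (dimension 80 + 14 = 94).

A8 + G2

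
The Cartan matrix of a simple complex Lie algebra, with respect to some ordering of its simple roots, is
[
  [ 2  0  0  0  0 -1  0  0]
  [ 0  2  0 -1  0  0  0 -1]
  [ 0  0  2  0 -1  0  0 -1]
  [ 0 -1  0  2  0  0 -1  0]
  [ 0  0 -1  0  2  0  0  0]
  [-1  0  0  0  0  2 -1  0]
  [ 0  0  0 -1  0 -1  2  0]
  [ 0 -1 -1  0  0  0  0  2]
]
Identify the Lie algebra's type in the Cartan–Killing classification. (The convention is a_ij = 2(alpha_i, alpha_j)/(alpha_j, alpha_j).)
The matrix has rank 8 with 2's on the diagonal. Reading the off-diagonal entries as Dynkin edges (a single edge where a_ij = a_ji = -1; a double or triple edge where a_ij * a_ji = 2 or 3), the diagram is a chain of 8 nodes with single edges (A_8). One simple-root ordering that puts it in standard form is (alpha_1, alpha_6, alpha_7, alpha_4, alpha_2, alpha_8, alpha_3, alpha_5). So the algebra is type A_8, i.e. sl(9).

A_8 (sl(9))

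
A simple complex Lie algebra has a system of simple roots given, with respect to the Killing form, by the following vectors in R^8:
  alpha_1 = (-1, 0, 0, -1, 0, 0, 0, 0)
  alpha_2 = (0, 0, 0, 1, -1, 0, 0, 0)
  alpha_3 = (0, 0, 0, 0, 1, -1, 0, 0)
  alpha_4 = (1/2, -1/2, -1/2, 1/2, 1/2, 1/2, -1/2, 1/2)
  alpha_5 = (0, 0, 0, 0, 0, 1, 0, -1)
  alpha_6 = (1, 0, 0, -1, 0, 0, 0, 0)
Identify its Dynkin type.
E6

Compute the Cartan integers a_ij = 2(alpha_i, alpha_j)/(alpha_j, alpha_j); the resulting 6x6 Cartan matrix is
[[2, -1, 0, -1, 0, 0], [-1, 2, -1, 0, 0, -1], [0, -1, 2, 0, -1, 0], [-1, 0, 0, 2, 0, 0], [0, 0, -1, 0, 2, 0], [0, -1, 0, 0, 0, 2]].
All simple roots have the same length, so the diagram is simply laced. The associated Dynkin diagram is a chain of 5 nodes with one extra node attached to the third node from one end (E_6), so the type is E_6.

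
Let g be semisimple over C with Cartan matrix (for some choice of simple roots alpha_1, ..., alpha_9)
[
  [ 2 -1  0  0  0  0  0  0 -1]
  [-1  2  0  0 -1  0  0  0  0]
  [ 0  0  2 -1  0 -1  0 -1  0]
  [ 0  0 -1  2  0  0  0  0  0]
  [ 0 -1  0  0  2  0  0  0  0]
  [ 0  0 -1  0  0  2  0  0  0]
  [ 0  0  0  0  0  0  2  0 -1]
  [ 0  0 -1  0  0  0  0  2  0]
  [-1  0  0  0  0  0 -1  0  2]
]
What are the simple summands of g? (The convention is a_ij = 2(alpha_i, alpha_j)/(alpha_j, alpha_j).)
The diagram associated to this matrix has two connected components: the simple roots {alpha_1, alpha_2, alpha_5, alpha_7, alpha_9} form a chain of 5 nodes with single edges (A_5), and {alpha_3, alpha_4, alpha_6, alpha_8} form a chain of 2 nodes with a fork of two nodes at one end (D_4). A semisimple Lie algebra decomposes uniquely as the direct sum of simple ideals, one per connected component of its Dynkin diagram, so g ≅ A_5 ⊕ D_4 (dimension 35 + 28 = 63).

A_5 ⊕ D_4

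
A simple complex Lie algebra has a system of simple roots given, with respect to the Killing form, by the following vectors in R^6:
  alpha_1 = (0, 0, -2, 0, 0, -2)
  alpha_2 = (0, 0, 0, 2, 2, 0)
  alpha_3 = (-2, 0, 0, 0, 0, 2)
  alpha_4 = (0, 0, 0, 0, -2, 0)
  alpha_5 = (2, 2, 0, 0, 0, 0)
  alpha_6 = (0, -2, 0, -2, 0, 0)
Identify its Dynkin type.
type B_6

Compute the Cartan integers a_ij = 2(alpha_i, alpha_j)/(alpha_j, alpha_j); the resulting 6x6 Cartan matrix is
[[2, 0, -1, 0, 0, 0], [0, 2, 0, -2, 0, -1], [-1, 0, 2, 0, -1, 0], [0, -1, 0, 2, 0, 0], [0, 0, -1, 0, 2, -1], [0, -1, 0, 0, -1, 2]].
The roots have two lengths (squared-length ratio 2:1); the short ones are alpha_{4}. The associated Dynkin diagram is a chain of 6 nodes with a double edge at one end; the terminal node there is the unique short simple root (B_6), so the type is B_6 (the algebra so(13)).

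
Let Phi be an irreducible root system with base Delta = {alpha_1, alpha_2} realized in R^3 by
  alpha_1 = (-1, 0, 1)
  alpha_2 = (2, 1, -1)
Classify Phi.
Compute the Cartan integers a_ij = 2(alpha_i, alpha_j)/(alpha_j, alpha_j); the resulting 2x2 Cartan matrix is
[[2, -1], [-3, 2]].
The roots have two lengths (squared-length ratio 3:1); the short ones are alpha_{1}. The associated Dynkin diagram is two nodes joined by a triple edge (G_2), so the type is G_2.

G_2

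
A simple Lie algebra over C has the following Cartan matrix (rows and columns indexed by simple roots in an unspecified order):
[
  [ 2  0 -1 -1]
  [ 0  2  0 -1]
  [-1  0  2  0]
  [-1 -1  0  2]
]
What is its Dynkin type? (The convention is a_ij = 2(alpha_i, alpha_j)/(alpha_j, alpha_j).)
type A_4

The matrix has rank 4 with 2's on the diagonal. Reading the off-diagonal entries as Dynkin edges (a single edge where a_ij = a_ji = -1; a double or triple edge where a_ij * a_ji = 2 or 3), the diagram is a chain of 4 nodes with single edges (A_4). One simple-root ordering that puts it in standard form is (alpha_3, alpha_1, alpha_4, alpha_2). So the algebra is type A_4, i.e. sl(5).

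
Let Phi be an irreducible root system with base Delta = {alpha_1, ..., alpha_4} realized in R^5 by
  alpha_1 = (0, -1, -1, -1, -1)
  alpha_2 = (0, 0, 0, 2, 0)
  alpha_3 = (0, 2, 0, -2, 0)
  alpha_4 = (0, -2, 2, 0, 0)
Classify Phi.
F4

Compute the Cartan integers a_ij = 2(alpha_i, alpha_j)/(alpha_j, alpha_j); the resulting 4x4 Cartan matrix is
[[2, -1, 0, 0], [-1, 2, -1, 0], [0, -2, 2, -1], [0, 0, -1, 2]].
The roots have two lengths (squared-length ratio 2:1); the short ones are alpha_{1,2}. The associated Dynkin diagram is a chain of 4 nodes with a double edge between the middle two (F_4), so the type is F_4.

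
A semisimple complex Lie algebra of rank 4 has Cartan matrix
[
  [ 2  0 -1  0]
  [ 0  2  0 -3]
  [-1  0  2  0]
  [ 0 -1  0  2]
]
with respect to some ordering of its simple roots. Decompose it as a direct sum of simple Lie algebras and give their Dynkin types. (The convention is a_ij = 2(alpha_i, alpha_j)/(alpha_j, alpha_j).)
The diagram associated to this matrix has two connected components: the simple roots {alpha_1, alpha_3} form a chain of 2 nodes with single edges (A_2), and {alpha_2, alpha_4} form two nodes joined by a triple edge (G_2). A semisimple Lie algebra decomposes uniquely as the direct sum of simple ideals, one per connected component of its Dynkin diagram, so g ≅ A_2 ⊕ G_2 (dimension 8 + 14 = 22).

A2 + G2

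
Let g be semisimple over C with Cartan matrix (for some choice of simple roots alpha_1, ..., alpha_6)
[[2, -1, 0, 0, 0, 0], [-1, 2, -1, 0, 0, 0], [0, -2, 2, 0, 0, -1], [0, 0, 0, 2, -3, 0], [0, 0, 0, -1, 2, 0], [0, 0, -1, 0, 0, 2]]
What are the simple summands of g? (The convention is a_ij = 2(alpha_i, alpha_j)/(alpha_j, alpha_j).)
F4 + G2

The diagram associated to this matrix has two connected components: the simple roots {alpha_1, alpha_2, alpha_3, alpha_6} form a chain of 4 nodes with a double edge between the middle two (F_4), and {alpha_4, alpha_5} form two nodes joined by a triple edge (G_2). A semisimple Lie algebra decomposes uniquely as the direct sum of simple ideals, one per connected component of its Dynkin diagram, so g ≅ F_4 ⊕ G_2 (dimension 52 + 14 = 66).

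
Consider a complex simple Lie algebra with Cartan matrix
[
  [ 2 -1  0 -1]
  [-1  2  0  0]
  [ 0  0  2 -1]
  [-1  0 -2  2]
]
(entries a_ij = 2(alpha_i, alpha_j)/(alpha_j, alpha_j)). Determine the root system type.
The matrix has rank 4 with 2's on the diagonal. Reading the off-diagonal entries as Dynkin edges (a single edge where a_ij = a_ji = -1; a double or triple edge where a_ij * a_ji = 2 or 3), the diagram is a chain of 4 nodes with a double edge at one end; the terminal node there is the unique short simple root (B_4). One simple-root ordering that puts it in standard form is (alpha_2, alpha_1, alpha_4, alpha_3). So the algebra is type B_4, i.e. so(9).

type B_4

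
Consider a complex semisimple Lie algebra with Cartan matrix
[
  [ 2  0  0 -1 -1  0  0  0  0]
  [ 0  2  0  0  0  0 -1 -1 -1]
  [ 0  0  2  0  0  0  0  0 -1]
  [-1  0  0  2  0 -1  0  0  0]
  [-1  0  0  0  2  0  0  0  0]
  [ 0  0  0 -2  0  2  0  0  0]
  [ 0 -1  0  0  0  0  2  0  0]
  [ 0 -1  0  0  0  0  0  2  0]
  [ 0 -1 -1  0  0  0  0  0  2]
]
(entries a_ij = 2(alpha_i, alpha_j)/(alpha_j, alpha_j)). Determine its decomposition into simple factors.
The diagram associated to this matrix has two connected components: the simple roots {alpha_1, alpha_4, alpha_5, alpha_6} form a chain of 4 nodes with a double edge at one end; the terminal node there is the unique long simple root (C_4), and {alpha_2, alpha_3, alpha_7, alpha_8, alpha_9} form a chain of 3 nodes with a fork of two nodes at one end (D_5). A semisimple Lie algebra decomposes uniquely as the direct sum of simple ideals, one per connected component of its Dynkin diagram, so g ≅ C_4 ⊕ D_5 (dimension 36 + 45 = 81).

C_4 ⊕ D_5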